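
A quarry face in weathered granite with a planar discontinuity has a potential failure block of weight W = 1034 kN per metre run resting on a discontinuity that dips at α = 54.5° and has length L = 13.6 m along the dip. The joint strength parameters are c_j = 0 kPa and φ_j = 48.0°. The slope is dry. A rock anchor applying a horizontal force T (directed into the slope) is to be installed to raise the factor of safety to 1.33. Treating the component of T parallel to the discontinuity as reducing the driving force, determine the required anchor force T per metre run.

T = 270 kN/m

Resolving forces along and normal to the sliding plane, with the horizontal anchor force T adding T·sinα to the effective normal force and T·cosα acting up the plane against the driving force:
FS = [c_jL + (W cosα + T sinα) tanφ_j] / [W sinα − T cosα]
Without the anchor: N' = 600.4 kN/m, driving T_d = 841.8 kN/m, resisting R = 0·13.6 + 600.4·tan48.0° = 666.9 kN/m, FS = 0.79.
Setting FS = 1.33 and solving for T:
1.33·(841.8 − T cos54.5°) = 666.9 + T sin54.5°·tan48.0°
T·(sin54.5°·tan48.0° + 1.33·cos54.5°) = 1.33·841.8 − 666.9
T·(0.8141·1.1106 + 1.33·0.5807) = 1119.6 − 666.9 = 452.7
T·1.6765 = 452.7
T = 270.0 kN/m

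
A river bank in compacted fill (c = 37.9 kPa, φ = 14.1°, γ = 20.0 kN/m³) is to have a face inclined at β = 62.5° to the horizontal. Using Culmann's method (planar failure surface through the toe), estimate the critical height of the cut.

H_c = 19.40 m

Culmann's analysis gives the critical failure plane at α_cr = (β + φ)/2 = (62.5 + 14.1)/2 = 38.3°, and the critical height
H_c = (4c/γ) · sinβ cosφ / [1 − cos(β − φ)]
    = (4·37.9/20.0) · sin62.5°·cos14.1° / [1 − cos(48.4°)]
    = 7.580 · 0.8870·0.9699 / [1 − 0.6639]
    = 7.580 · 0.8603 / 0.3361
    = 19.40 m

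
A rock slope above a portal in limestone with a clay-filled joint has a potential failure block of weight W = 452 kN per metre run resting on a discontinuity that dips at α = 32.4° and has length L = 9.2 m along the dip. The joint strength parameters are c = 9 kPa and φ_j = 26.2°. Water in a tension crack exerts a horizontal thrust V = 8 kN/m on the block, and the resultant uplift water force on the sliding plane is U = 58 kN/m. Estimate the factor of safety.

Resolving the block weight along and normal to the plane and applying the Mohr–Coulomb strength on the joint:
N' = W cosα − U − V sinα = 452·cos32.4° − 58 − 8·sin32.4° = 319.3 kN/m
Driving force T = W sinα + V cosα = 452·sin32.4° + 8·cos32.4° = 248.9 kN/m
Resisting force R = c·L + N'·tanφ_j = 9·9.2 + 319.3·tan26.2° = 82.8 + 157.1 = 239.9 kN/m
FS = R / T = 239.9 / 248.9 = 0.964

FS = 0.96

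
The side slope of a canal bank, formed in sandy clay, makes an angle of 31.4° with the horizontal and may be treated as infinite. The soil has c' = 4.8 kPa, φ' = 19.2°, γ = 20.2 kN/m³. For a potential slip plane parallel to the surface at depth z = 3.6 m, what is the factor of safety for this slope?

FS = 0.72

For an infinite slope with a slip plane parallel to the surface (no pore pressure): FS = [c' + γz cos²β tanφ'] / [γz sinβ cosβ].
γz = 20.2·3.6 = 72.72 kN/m²
Numerator = 4.8 + 72.72·cos²31.4°·tan19.2° = 4.8 + 72.72·0.7285·0.3482 = 23.250 kPa
Denominator = 72.72·sin31.4°·cos31.4° = 72.72·0.5210·0.8536 = 32.339 kPa
FS = 23.250 / 32.339 = 0.719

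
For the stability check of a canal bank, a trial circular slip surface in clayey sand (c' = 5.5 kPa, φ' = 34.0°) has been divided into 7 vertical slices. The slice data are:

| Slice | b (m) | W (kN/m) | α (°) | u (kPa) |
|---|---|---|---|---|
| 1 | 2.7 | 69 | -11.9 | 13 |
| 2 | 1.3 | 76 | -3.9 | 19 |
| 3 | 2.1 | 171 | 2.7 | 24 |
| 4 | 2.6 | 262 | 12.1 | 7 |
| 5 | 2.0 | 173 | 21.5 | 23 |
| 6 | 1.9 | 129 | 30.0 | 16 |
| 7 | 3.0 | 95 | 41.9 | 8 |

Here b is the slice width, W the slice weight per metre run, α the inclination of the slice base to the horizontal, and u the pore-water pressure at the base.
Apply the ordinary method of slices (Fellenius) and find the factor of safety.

Ordinary method of slices: FS = Σ[c'·Δl_i + (W_i cosα_i − u_i·Δl_i)·tanφ'] / Σ W_i sinα_i, with Δl_i = b_i / cosα_i.
Slice 1: Δl = 2.7/cos(-11.9°) = 2.759 m; N'_1 = 69·cos(-11.9°) − 13·2.759 = 31.6; c'Δl = 15.18; W sinα = -14.2
Slice 2: Δl = 1.3/cos(-3.9°) = 1.303 m; N'_2 = 76·cos(-3.9°) − 19·1.303 = 51.1; c'Δl = 7.17; W sinα = -5.2
Slice 3: Δl = 2.1/cos2.7° = 2.102 m; N'_3 = 171·cos2.7° − 24·2.102 = 120.4; c'Δl = 11.56; W sinα = 8.1
Slice 4: Δl = 2.6/cos12.1° = 2.659 m; N'_4 = 262·cos12.1° − 7·2.659 = 237.6; c'Δl = 14.62; W sinα = 54.9
Slice 5: Δl = 2.0/cos21.5° = 2.150 m; N'_5 = 173·cos21.5° − 23·2.150 = 111.5; c'Δl = 11.82; W sinα = 63.4
Slice 6: Δl = 1.9/cos30.0° = 2.194 m; N'_6 = 129·cos30.0° − 16·2.194 = 76.6; c'Δl = 12.07; W sinα = 64.5
Slice 7: Δl = 3.0/cos41.9° = 4.031 m; N'_7 = 95·cos41.9° − 8·4.031 = 38.5; c'Δl = 22.17; W sinα = 63.4
Σc'Δl = 94.6 kN/m; ΣN' = 667.2 kN/m; ΣW sinα = 234.9 kN/m
Resisting = 94.6 + 667.2·tan34.0° = 94.6 + 450.1 = 544.6 kN/m
FS = 544.6 / 234.9 = 2.318

FS = 2.32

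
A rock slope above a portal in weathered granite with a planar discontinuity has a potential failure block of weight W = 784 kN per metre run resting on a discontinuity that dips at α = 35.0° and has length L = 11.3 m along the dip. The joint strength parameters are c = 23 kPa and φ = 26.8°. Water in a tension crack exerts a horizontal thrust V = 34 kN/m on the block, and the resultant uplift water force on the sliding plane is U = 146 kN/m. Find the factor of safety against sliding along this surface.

Resolving the block weight along and normal to the plane and applying the Mohr–Coulomb strength on the joint:
N' = W cosα − U − V sinα = 784·cos35.0° − 146 − 34·sin35.0° = 476.7 kN/m
Driving force T = W sinα + V cosα = 784·sin35.0° + 34·cos35.0° = 477.5 kN/m
Resisting force R = c·L + N'·tanφ = 23·11.3 + 476.7·tan26.8° = 259.9 + 240.8 = 500.7 kN/m
FS = R / T = 500.7 / 477.5 = 1.049

FS = 1.05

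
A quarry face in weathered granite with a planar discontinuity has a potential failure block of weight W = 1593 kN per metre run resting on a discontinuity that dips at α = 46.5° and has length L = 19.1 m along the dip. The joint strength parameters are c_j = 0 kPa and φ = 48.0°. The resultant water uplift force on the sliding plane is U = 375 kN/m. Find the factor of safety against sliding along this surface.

Resolving the block weight along and normal to the plane and applying the Mohr–Coulomb strength on the joint:
N' = W cosα − U = 1593·cos46.5° − 375 = 721.5 kN/m
Driving force T = W sinα = 1593·sin46.5° = 1155.5 kN/m
Resisting force R = c_j·L + N'·tanφ = 0·19.1 + 721.5·tan48.0° = 0.0 + 801.4 = 801.4 kN/m
FS = R / T = 801.4 / 1155.5 = 0.694

FS = 0.69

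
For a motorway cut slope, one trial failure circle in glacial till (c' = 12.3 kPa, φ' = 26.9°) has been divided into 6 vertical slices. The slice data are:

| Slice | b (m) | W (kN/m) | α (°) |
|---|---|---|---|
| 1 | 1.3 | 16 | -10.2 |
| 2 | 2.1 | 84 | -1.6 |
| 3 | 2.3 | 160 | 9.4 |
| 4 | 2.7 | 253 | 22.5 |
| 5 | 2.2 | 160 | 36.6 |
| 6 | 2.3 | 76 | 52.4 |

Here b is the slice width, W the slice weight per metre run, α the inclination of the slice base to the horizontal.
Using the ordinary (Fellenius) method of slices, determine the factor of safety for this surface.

Ordinary method of slices: FS = Σ[c'·Δl_i + (W_i cosα_i)·tanφ'] / Σ W_i sinα_i, with Δl_i = b_i / cosα_i.
Slice 1: Δl = 1.3/cos(-10.2°) = 1.321 m; N'_1 = 16·cos(-10.2°) = 15.7; c'Δl = 16.25; W sinα = -2.8
Slice 2: Δl = 2.1/cos(-1.6°) = 2.101 m; N'_2 = 84·cos(-1.6°) = 84.0; c'Δl = 25.84; W sinα = -2.3
Slice 3: Δl = 2.3/cos9.4° = 2.331 m; N'_3 = 160·cos9.4° = 157.9; c'Δl = 28.68; W sinα = 26.1
Slice 4: Δl = 2.7/cos22.5° = 2.922 m; N'_4 = 253·cos22.5° = 233.7; c'Δl = 35.95; W sinα = 96.8
Slice 5: Δl = 2.2/cos36.6° = 2.740 m; N'_5 = 160·cos36.6° = 128.5; c'Δl = 33.71; W sinα = 95.4
Slice 6: Δl = 2.3/cos52.4° = 3.770 m; N'_6 = 76·cos52.4° = 46.4; c'Δl = 46.37; W sinα = 60.2
Σc'Δl = 186.8 kN/m; ΣN' = 666.1 kN/m; ΣW sinα = 273.4 kN/m
Resisting = 186.8 + 666.1·tan26.9° = 186.8 + 337.9 = 524.7 kN/m
FS = 524.7 / 273.4 = 1.919

FS = 1.92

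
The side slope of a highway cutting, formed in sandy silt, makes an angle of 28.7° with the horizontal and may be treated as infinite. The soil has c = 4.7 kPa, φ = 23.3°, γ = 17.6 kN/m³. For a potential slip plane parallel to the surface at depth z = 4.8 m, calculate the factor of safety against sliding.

For an infinite slope with a slip plane parallel to the surface (no pore pressure): FS = [c + γz cos²β tanφ] / [γz sinβ cosβ].
γz = 17.6·4.8 = 84.48 kN/m²
Numerator = 4.7 + 84.48·cos²28.7°·tan23.3° = 4.7 + 84.48·0.7694·0.4307 = 32.692 kPa
Denominator = 84.48·sin28.7°·cos28.7° = 84.48·0.4802·0.8771 = 35.585 kPa
FS = 32.692 / 35.585 = 0.919

FS = 0.92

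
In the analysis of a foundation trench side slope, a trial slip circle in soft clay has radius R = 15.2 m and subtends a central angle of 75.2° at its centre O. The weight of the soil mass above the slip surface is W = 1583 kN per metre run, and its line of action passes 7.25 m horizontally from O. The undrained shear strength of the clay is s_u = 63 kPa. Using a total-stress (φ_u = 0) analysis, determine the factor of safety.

FS = 1.66

Taking moments about the centre O, the resisting moment is provided by the undrained shear strength acting along the arc:
Arc length L_a = R·θ = 15.2·(75.2°·π/180) = 15.2·1.3125 = 19.95 m
M_R = s_u·L_a·R = 63·19.95·15.2 = 19103.9 kN·m/m
M_D = W·d = 1583·7.25 = 11476.8 kN·m/m
FS = M_R / M_D = 19103.9 / 11476.8 = 1.665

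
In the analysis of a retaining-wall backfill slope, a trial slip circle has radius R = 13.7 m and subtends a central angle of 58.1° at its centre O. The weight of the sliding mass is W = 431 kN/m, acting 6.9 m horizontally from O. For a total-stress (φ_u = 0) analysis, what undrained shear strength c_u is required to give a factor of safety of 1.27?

FS = c_u·L_a·R / (W·d), so c_u = FS·W·d / (L_a·R).
Arc length L_a = R·θ = 13.7·(58.1°·π/180) = 13.7·1.0140 = 13.89 m
c_u = 1.27·431·6.9 / (13.89·13.7) = 3776.9 / 190.32 = 19.84 kPa

c_u = 19.8 kPa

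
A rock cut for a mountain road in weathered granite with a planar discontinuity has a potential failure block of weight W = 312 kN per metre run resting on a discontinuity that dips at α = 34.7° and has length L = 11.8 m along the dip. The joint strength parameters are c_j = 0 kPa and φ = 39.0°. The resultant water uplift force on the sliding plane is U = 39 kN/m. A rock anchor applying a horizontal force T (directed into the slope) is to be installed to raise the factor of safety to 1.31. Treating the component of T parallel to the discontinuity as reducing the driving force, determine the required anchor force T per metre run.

T = 37 kN/m

Resolving forces along and normal to the sliding plane, with the horizontal anchor force T adding T·sinα to the effective normal force and T·cosα acting up the plane against the driving force:
FS = [c_jL + (W cosα − U + T sinα) tanφ] / [W sinα − T cosα]
Without the anchor: N' = 217.5 kN/m, driving T_d = 177.6 kN/m, resisting R = 0·11.8 + 217.5·tan39.0° = 176.1 kN/m, FS = 0.99.
Setting FS = 1.31 and solving for T:
1.31·(177.6 − T cos34.7°) = 176.1 + T sin34.7°·tan39.0°
T·(sin34.7°·tan39.0° + 1.31·cos34.7°) = 1.31·177.6 − 176.1
T·(0.5693·0.8098 + 1.31·0.8221) = 232.7 − 176.1 = 56.5
T·1.5380 = 56.5
T = 36.8 kN/m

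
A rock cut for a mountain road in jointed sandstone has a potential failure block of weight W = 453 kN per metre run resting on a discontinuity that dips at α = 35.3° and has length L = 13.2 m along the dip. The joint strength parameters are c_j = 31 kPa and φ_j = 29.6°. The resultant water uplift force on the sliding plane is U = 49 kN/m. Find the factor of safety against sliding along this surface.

Resolving the block weight along and normal to the plane and applying the Mohr–Coulomb strength on the joint:
N' = W cosα − U = 453·cos35.3° − 49 = 320.7 kN/m
Driving force T = W sinα = 453·sin35.3° = 261.8 kN/m
Resisting force R = c_j·L + N'·tanφ_j = 31·13.2 + 320.7·tan29.6° = 409.2 + 182.2 = 591.4 kN/m
FS = R / T = 591.4 / 261.8 = 2.259

FS = 2.26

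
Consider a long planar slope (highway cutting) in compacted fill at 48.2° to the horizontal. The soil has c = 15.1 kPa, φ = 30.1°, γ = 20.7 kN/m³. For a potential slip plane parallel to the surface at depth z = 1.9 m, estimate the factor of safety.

FS = 1.29

For an infinite slope with a slip plane parallel to the surface (no pore pressure): FS = [c + γz cos²β tanφ] / [γz sinβ cosβ].
γz = 20.7·1.9 = 39.33 kN/m²
Numerator = 15.1 + 39.33·cos²48.2°·tan30.1° = 15.1 + 39.33·0.4443·0.5797 = 25.229 kPa
Denominator = 39.33·sin48.2°·cos48.2° = 39.33·0.7455·0.6665 = 19.542 kPa
FS = 25.229 / 19.542 = 1.291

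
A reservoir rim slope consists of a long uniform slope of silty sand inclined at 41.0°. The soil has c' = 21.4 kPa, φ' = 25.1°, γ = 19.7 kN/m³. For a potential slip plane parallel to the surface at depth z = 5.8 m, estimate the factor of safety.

FS = 0.92

For an infinite slope with a slip plane parallel to the surface (no pore pressure): FS = [c' + γz cos²β tanφ'] / [γz sinβ cosβ].
γz = 19.7·5.8 = 114.26 kN/m²
Numerator = 21.4 + 114.26·cos²41.0°·tan25.1° = 21.4 + 114.26·0.5696·0.4684 = 51.886 kPa
Denominator = 114.26·sin41.0°·cos41.0° = 114.26·0.6561·0.7547 = 56.574 kPa
FS = 51.886 / 56.574 = 0.917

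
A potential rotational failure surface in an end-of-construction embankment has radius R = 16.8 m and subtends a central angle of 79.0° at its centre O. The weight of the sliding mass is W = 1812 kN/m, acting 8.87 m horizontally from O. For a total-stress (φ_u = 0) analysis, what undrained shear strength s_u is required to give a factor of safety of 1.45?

FS = s_u·L_a·R / (W·d), so s_u = FS·W·d / (L_a·R).
Arc length L_a = R·θ = 16.8·(79.0°·π/180) = 16.8·1.3788 = 23.16 m
s_u = 1.45·1812·8.87 / (23.16·16.8) = 23305.0 / 389.16 = 59.89 kPa

s_u = 59.9 kPa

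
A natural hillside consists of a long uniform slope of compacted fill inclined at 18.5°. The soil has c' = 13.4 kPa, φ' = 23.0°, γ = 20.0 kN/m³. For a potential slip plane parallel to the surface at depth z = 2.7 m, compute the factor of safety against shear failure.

FS = 2.09

For an infinite slope with a slip plane parallel to the surface (no pore pressure): FS = [c' + γz cos²β tanφ'] / [γz sinβ cosβ].
γz = 20.0·2.7 = 54.00 kN/m²
Numerator = 13.4 + 54.00·cos²18.5°·tan23.0° = 13.4 + 54.00·0.8993·0.4245 = 34.014 kPa
Denominator = 54.00·sin18.5°·cos18.5° = 54.00·0.3173·0.9483 = 16.249 kPa
FS = 34.014 / 16.249 = 2.093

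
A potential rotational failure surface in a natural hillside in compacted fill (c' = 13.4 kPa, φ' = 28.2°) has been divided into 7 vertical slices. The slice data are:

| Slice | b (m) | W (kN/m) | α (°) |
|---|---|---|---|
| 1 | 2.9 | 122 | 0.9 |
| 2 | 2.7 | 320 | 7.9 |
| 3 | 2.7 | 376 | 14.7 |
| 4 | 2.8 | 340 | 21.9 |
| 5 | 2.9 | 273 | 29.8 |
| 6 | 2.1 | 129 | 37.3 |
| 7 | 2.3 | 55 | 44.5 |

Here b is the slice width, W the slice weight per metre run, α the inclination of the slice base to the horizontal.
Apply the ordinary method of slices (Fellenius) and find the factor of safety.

Ordinary method of slices: FS = Σ[c'·Δl_i + (W_i cosα_i)·tanφ'] / Σ W_i sinα_i, with Δl_i = b_i / cosα_i.
Slice 1: Δl = 2.9/cos0.9° = 2.900 m; N'_1 = 122·cos0.9° = 122.0; c'Δl = 38.86; W sinα = 1.9
Slice 2: Δl = 2.7/cos7.9° = 2.726 m; N'_2 = 320·cos7.9° = 317.0; c'Δl = 36.53; W sinα = 44.0
Slice 3: Δl = 2.7/cos14.7° = 2.791 m; N'_3 = 376·cos14.7° = 363.7; c'Δl = 37.40; W sinα = 95.4
Slice 4: Δl = 2.8/cos21.9° = 3.018 m; N'_4 = 340·cos21.9° = 315.5; c'Δl = 40.44; W sinα = 126.8
Slice 5: Δl = 2.9/cos29.8° = 3.342 m; N'_5 = 273·cos29.8° = 236.9; c'Δl = 44.78; W sinα = 135.7
Slice 6: Δl = 2.1/cos37.3° = 2.640 m; N'_6 = 129·cos37.3° = 102.6; c'Δl = 35.38; W sinα = 78.2
Slice 7: Δl = 2.3/cos44.5° = 3.225 m; N'_7 = 55·cos44.5° = 39.2; c'Δl = 43.21; W sinα = 38.6
Σc'Δl = 276.6 kN/m; ΣN' = 1496.8 kN/m; ΣW sinα = 520.5 kN/m
Resisting = 276.6 + 1496.8·tan28.2° = 276.6 + 802.6 = 1079.2 kN/m
FS = 1079.2 / 520.5 = 2.073

FS = 2.07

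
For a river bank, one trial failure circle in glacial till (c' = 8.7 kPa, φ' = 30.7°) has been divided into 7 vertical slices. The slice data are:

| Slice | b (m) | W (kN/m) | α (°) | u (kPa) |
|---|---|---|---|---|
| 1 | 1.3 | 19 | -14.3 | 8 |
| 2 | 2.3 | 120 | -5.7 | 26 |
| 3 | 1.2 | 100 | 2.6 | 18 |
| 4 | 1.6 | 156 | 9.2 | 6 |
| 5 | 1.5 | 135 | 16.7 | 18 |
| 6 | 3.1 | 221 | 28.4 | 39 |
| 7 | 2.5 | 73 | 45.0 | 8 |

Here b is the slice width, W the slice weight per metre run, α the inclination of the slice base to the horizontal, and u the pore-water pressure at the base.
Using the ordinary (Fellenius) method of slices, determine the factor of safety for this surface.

FS = 1.97

Ordinary method of slices: FS = Σ[c'·Δl_i + (W_i cosα_i − u_i·Δl_i)·tanφ'] / Σ W_i sinα_i, with Δl_i = b_i / cosα_i.
Slice 1: Δl = 1.3/cos(-14.3°) = 1.342 m; N'_1 = 19·cos(-14.3°) − 8·1.342 = 7.7; c'Δl = 11.67; W sinα = -4.7
Slice 2: Δl = 2.3/cos(-5.7°) = 2.311 m; N'_2 = 120·cos(-5.7°) − 26·2.311 = 59.3; c'Δl = 20.11; W sinα = -11.9
Slice 3: Δl = 1.2/cos2.6° = 1.201 m; N'_3 = 100·cos2.6° − 18·1.201 = 78.3; c'Δl = 10.45; W sinα = 4.5
Slice 4: Δl = 1.6/cos9.2° = 1.621 m; N'_4 = 156·cos9.2° − 6·1.621 = 144.3; c'Δl = 14.10; W sinα = 24.9
Slice 5: Δl = 1.5/cos16.7° = 1.566 m; N'_5 = 135·cos16.7° − 18·1.566 = 101.1; c'Δl = 13.62; W sinα = 38.8
Slice 6: Δl = 3.1/cos28.4° = 3.524 m; N'_6 = 221·cos28.4° − 39·3.524 = 57.0; c'Δl = 30.66; W sinα = 105.1
Slice 7: Δl = 2.5/cos45.0° = 3.536 m; N'_7 = 73·cos45.0° − 8·3.536 = 23.3; c'Δl = 30.76; W sinα = 51.6
Σc'Δl = 131.4 kN/m; ΣN' = 470.9 kN/m; ΣW sinα = 208.4 kN/m
Resisting = 131.4 + 470.9·tan30.7° = 131.4 + 279.6 = 411.0 kN/m
FS = 411.0 / 208.4 = 1.972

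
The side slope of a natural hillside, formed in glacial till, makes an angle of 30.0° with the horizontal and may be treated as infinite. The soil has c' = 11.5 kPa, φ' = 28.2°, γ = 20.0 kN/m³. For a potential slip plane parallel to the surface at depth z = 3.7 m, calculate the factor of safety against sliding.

For an infinite slope with a slip plane parallel to the surface (no pore pressure): FS = [c' + γz cos²β tanφ'] / [γz sinβ cosβ].
γz = 20.0·3.7 = 74.00 kN/m²
Numerator = 11.5 + 74.00·cos²30.0°·tan28.2° = 11.5 + 74.00·0.7500·0.5362 = 41.259 kPa
Denominator = 74.00·sin30.0°·cos30.0° = 74.00·0.5000·0.8660 = 32.043 kPa
FS = 41.259 / 32.043 = 1.288

FS = 1.29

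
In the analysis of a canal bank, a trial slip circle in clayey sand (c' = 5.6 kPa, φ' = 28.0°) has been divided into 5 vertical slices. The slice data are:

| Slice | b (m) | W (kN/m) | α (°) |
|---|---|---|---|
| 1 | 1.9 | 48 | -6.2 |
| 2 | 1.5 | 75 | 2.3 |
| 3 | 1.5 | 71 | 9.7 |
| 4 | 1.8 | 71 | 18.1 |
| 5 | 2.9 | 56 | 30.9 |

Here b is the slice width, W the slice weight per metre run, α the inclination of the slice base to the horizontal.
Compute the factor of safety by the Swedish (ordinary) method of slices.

Ordinary method of slices: FS = Σ[c'·Δl_i + (W_i cosα_i)·tanφ'] / Σ W_i sinα_i, with Δl_i = b_i / cosα_i.
Slice 1: Δl = 1.9/cos(-6.2°) = 1.911 m; N'_1 = 48·cos(-6.2°) = 47.7; c'Δl = 10.70; W sinα = -5.2
Slice 2: Δl = 1.5/cos2.3° = 1.501 m; N'_2 = 75·cos2.3° = 74.9; c'Δl = 8.41; W sinα = 3.0
Slice 3: Δl = 1.5/cos9.7° = 1.522 m; N'_3 = 71·cos9.7° = 70.0; c'Δl = 8.52; W sinα = 12.0
Slice 4: Δl = 1.8/cos18.1° = 1.894 m; N'_4 = 71·cos18.1° = 67.5; c'Δl = 10.60; W sinα = 22.1
Slice 5: Δl = 2.9/cos30.9° = 3.380 m; N'_5 = 56·cos30.9° = 48.1; c'Δl = 18.93; W sinα = 28.8
Σc'Δl = 57.2 kN/m; ΣN' = 308.2 kN/m; ΣW sinα = 60.6 kN/m
Resisting = 57.2 + 308.2·tan28.0° = 57.2 + 163.9 = 221.0 kN/m
FS = 221.0 / 60.6 = 3.647

FS = 3.65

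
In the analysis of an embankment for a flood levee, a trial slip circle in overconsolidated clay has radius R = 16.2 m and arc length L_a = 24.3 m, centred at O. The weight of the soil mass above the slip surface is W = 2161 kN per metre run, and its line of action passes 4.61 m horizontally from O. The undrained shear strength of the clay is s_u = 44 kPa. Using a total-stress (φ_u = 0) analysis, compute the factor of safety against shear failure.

Taking moments about the centre O, the resisting moment is provided by the undrained shear strength acting along the arc:
M_R = s_u·L_a·R = 44·24.30·16.2 = 17321.0 kN·m/m
M_D = W·d = 2161·4.61 = 9962.2 kN·m/m
FS = M_R / M_D = 17321.0 / 9962.2 = 1.739

FS = 1.74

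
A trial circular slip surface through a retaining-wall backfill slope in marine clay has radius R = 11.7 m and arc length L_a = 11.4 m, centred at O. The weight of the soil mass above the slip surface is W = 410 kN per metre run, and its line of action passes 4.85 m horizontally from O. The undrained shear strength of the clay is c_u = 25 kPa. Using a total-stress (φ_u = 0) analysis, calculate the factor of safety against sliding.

Taking moments about the centre O, the resisting moment is provided by the undrained shear strength acting along the arc:
M_R = c_u·L_a·R = 25·11.40·11.7 = 3334.5 kN·m/m
M_D = W·d = 410·4.85 = 1988.5 kN·m/m
FS = M_R / M_D = 3334.5 / 1988.5 = 1.677

FS = 1.68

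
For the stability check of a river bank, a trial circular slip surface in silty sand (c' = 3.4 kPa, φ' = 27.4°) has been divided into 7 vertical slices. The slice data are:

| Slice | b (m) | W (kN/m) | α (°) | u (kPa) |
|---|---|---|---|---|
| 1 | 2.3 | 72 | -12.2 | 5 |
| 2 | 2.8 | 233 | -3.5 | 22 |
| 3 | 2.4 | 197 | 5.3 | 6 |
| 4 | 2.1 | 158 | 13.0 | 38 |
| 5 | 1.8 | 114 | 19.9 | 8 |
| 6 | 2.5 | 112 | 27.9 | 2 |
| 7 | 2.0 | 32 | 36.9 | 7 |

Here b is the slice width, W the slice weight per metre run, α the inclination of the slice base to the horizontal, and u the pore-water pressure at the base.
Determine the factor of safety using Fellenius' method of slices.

Ordinary method of slices: FS = Σ[c'·Δl_i + (W_i cosα_i − u_i·Δl_i)·tanφ'] / Σ W_i sinα_i, with Δl_i = b_i / cosα_i.
Slice 1: Δl = 2.3/cos(-12.2°) = 2.353 m; N'_1 = 72·cos(-12.2°) − 5·2.353 = 58.6; c'Δl = 8.00; W sinα = -15.2
Slice 2: Δl = 2.8/cos(-3.5°) = 2.805 m; N'_2 = 233·cos(-3.5°) − 22·2.805 = 170.9; c'Δl = 9.54; W sinα = -14.2
Slice 3: Δl = 2.4/cos5.3° = 2.410 m; N'_3 = 197·cos5.3° − 6·2.410 = 181.7; c'Δl = 8.20; W sinα = 18.2
Slice 4: Δl = 2.1/cos13.0° = 2.155 m; N'_4 = 158·cos13.0° − 38·2.155 = 72.1; c'Δl = 7.33; W sinα = 35.5
Slice 5: Δl = 1.8/cos19.9° = 1.914 m; N'_5 = 114·cos19.9° − 8·1.914 = 91.9; c'Δl = 6.51; W sinα = 38.8
Slice 6: Δl = 2.5/cos27.9° = 2.829 m; N'_6 = 112·cos27.9° − 2·2.829 = 93.3; c'Δl = 9.62; W sinα = 52.4
Slice 7: Δl = 2.0/cos36.9° = 2.501 m; N'_7 = 32·cos36.9° − 7·2.501 = 8.1; c'Δl = 8.50; W sinα = 19.2
Σc'Δl = 57.7 kN/m; ΣN' = 676.5 kN/m; ΣW sinα = 134.7 kN/m
Resisting = 57.7 + 676.5·tan27.4° = 57.7 + 350.7 = 408.4 kN/m
FS = 408.4 / 134.7 = 3.031

FS = 3.03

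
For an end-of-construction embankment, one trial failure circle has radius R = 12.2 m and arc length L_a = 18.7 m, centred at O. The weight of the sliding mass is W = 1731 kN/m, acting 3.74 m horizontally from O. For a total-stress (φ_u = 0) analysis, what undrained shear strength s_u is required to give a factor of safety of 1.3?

s_u = 36.9 kPa

FS = s_u·L_a·R / (W·d), so s_u = FS·W·d / (L_a·R).
s_u = 1.3·1731·3.74 / (18.70·12.2) = 8416.1 / 228.14 = 36.89 kPa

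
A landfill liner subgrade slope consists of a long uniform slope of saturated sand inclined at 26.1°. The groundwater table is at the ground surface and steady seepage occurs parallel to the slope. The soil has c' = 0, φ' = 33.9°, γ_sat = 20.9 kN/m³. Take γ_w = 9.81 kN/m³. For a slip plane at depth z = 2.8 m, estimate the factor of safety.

With seepage parallel to the slope and the water table at the surface, the effective normal stress on the slip plane uses the buoyant unit weight γ' = γ_sat − γ_w while the driving shear stress uses γ_sat:
FS = [c' + γ' z cos²β tanφ'] / [γ_sat z sinβ cosβ]
(For c' = 0 this reduces to FS = (γ'/γ_sat)·tanφ'/tanβ.)
γ' = 20.9 − 9.81 = 11.09 kN/m³
Numerator = 0.0 + 11.09·2.8·cos²26.1°·tan33.9° = 0.0 + 11.09·2.8·0.8065·0.6720 = 16.828 kPa
Denominator = 20.9·2.8·sin26.1°·cos26.1° = 20.9·2.8·0.4399·0.8980 = 23.120 kPa
FS = 16.828 / 23.120 = 0.728

FS = 0.73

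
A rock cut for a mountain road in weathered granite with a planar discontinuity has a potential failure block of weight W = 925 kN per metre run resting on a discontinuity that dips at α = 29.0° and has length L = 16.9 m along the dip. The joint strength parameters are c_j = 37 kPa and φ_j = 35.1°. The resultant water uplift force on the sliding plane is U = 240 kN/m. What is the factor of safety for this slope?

FS = 2.29

Resolving the block weight along and normal to the plane and applying the Mohr–Coulomb strength on the joint:
N' = W cosα − U = 925·cos29.0° − 240 = 569.0 kN/m
Driving force T = W sinα = 925·sin29.0° = 448.4 kN/m
Resisting force R = c_j·L + N'·tanφ_j = 37·16.9 + 569.0·tan35.1° = 625.3 + 399.9 = 1025.2 kN/m
FS = R / T = 1025.2 / 448.4 = 2.286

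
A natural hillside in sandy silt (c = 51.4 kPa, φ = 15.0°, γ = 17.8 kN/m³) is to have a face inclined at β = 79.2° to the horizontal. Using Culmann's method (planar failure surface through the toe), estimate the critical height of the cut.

Culmann's analysis gives the critical failure plane at α_cr = (β + φ)/2 = (79.2 + 15.0)/2 = 47.1°, and the critical height
H_c = (4c/γ) · sinβ cosφ / [1 − cos(β − φ)]
    = (4·51.4/17.8) · sin79.2°·cos15.0° / [1 − cos(64.2°)]
    = 11.551 · 0.9823·0.9659 / [1 − 0.4352]
    = 11.551 · 0.9488 / 0.5648
    = 19.41 m

H_c = 19.41 m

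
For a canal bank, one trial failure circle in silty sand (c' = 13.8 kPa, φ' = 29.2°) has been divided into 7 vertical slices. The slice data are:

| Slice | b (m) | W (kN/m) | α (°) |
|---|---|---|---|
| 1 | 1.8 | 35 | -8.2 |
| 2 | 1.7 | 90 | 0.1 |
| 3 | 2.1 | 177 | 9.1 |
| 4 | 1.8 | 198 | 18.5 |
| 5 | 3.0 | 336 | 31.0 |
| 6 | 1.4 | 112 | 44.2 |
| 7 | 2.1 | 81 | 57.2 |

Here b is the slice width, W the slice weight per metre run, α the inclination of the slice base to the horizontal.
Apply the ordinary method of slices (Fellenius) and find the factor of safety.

FS = 1.82

Ordinary method of slices: FS = Σ[c'·Δl_i + (W_i cosα_i)·tanφ'] / Σ W_i sinα_i, with Δl_i = b_i / cosα_i.
Slice 1: Δl = 1.8/cos(-8.2°) = 1.819 m; N'_1 = 35·cos(-8.2°) = 34.6; c'Δl = 25.10; W sinα = -5.0
Slice 2: Δl = 1.7/cos0.1° = 1.700 m; N'_2 = 90·cos0.1° = 90.0; c'Δl = 23.46; W sinα = 0.2
Slice 3: Δl = 2.1/cos9.1° = 2.127 m; N'_3 = 177·cos9.1° = 174.8; c'Δl = 29.35; W sinα = 28.0
Slice 4: Δl = 1.8/cos18.5° = 1.898 m; N'_4 = 198·cos18.5° = 187.8; c'Δl = 26.19; W sinα = 62.8
Slice 5: Δl = 3.0/cos31.0° = 3.500 m; N'_5 = 336·cos31.0° = 288.0; c'Δl = 48.30; W sinα = 173.1
Slice 6: Δl = 1.4/cos44.2° = 1.953 m; N'_6 = 112·cos44.2° = 80.3; c'Δl = 26.95; W sinα = 78.1
Slice 7: Δl = 2.1/cos57.2° = 3.877 m; N'_7 = 81·cos57.2° = 43.9; c'Δl = 53.50; W sinα = 68.1
Σc'Δl = 232.8 kN/m; ΣN' = 899.4 kN/m; ΣW sinα = 405.2 kN/m
Resisting = 232.8 + 899.4·tan29.2° = 232.8 + 502.6 = 735.5 kN/m
FS = 735.5 / 405.2 = 1.815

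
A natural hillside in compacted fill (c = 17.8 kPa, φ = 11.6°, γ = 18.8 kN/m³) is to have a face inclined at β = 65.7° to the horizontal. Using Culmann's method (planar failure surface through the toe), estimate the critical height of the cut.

Culmann's analysis gives the critical failure plane at α_cr = (β + φ)/2 = (65.7 + 11.6)/2 = 38.6°, and the critical height
H_c = (4c/γ) · sinβ cosφ / [1 − cos(β − φ)]
    = (4·17.8/18.8) · sin65.7°·cos11.6° / [1 − cos(54.1°)]
    = 3.787 · 0.9114·0.9796 / [1 − 0.5864]
    = 3.787 · 0.8928 / 0.4136
    = 8.17 m

H_c = 8.17 m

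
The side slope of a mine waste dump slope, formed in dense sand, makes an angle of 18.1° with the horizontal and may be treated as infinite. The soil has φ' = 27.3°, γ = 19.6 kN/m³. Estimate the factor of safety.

FS = 1.58

For a dry cohesionless infinite slope the factor of safety is FS = tanφ' / tanβ.
FS = tan27.3° / tan18.1° = 0.5161 / 0.3269 = 1.579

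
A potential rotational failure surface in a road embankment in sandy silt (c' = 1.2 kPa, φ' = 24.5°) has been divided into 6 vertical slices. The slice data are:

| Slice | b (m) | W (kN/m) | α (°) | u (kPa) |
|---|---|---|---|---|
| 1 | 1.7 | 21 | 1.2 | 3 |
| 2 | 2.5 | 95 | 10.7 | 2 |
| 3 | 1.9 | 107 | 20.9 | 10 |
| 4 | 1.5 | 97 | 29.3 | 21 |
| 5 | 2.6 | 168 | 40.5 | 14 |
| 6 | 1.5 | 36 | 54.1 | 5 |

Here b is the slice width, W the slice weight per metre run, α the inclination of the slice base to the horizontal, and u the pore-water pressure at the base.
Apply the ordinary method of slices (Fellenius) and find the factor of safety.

FS = 0.67

Ordinary method of slices: FS = Σ[c'·Δl_i + (W_i cosα_i − u_i·Δl_i)·tanφ'] / Σ W_i sinα_i, with Δl_i = b_i / cosα_i.
Slice 1: Δl = 1.7/cos1.2° = 1.700 m; N'_1 = 21·cos1.2° − 3·1.700 = 15.9; c'Δl = 2.04; W sinα = 0.4
Slice 2: Δl = 2.5/cos10.7° = 2.544 m; N'_2 = 95·cos10.7° − 2·2.544 = 88.3; c'Δl = 3.05; W sinα = 17.6
Slice 3: Δl = 1.9/cos20.9° = 2.034 m; N'_3 = 107·cos20.9° − 10·2.034 = 79.6; c'Δl = 2.44; W sinα = 38.2
Slice 4: Δl = 1.5/cos29.3° = 1.720 m; N'_4 = 97·cos29.3° − 21·1.720 = 48.5; c'Δl = 2.06; W sinα = 47.5
Slice 5: Δl = 2.6/cos40.5° = 3.419 m; N'_5 = 168·cos40.5° − 14·3.419 = 79.9; c'Δl = 4.10; W sinα = 109.1
Slice 6: Δl = 1.5/cos54.1° = 2.558 m; N'_6 = 36·cos54.1° − 5·2.558 = 8.3; c'Δl = 3.07; W sinα = 29.2
Σc'Δl = 16.8 kN/m; ΣN' = 320.4 kN/m; ΣW sinα = 242.0 kN/m
Resisting = 16.8 + 320.4·tan24.5° = 16.8 + 146.0 = 162.8 kN/m
FS = 162.8 / 242.0 = 0.673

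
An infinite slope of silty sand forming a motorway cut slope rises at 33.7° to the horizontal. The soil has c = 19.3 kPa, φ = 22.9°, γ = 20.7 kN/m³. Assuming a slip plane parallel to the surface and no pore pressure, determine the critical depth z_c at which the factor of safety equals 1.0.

Setting FS = 1.00 in FS = [c + γz cos²β tanφ] / [γz sinβ cosβ] and solving for z:
z = c / [γ cosβ (FS·sinβ − cosβ·tanφ)]
  = 19.3 / [20.7·cos33.7°·(1.00·sin33.7° − cos33.7°·tan22.9°)]
  = 19.3 / [20.7·0.8320·(1.00·0.5548 − 0.8320·0.4224)]
  = 19.3 / 3.5031 = 5.509 m

z_c = 5.51 m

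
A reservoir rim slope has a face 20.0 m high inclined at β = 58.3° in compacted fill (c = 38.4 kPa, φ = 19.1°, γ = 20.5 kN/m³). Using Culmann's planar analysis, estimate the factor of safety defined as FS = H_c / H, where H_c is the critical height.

FS = 1.34

H_c = (4c/γ) · sinβ cosφ / [1 − cos(β − φ)]
    = (4·38.4/20.5) · sin58.3°·cos19.1° / [1 − cos39.2°]
    = 7.493 · 0.8040 / 0.2251 = 26.77 m
FS = H_c / H = 26.77 / 20.0 = 1.338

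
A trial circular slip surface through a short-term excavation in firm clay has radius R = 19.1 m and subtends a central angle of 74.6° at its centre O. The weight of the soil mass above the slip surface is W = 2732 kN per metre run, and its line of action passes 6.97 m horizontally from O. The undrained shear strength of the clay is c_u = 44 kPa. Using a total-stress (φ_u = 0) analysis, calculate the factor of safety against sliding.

Taking moments about the centre O, the resisting moment is provided by the undrained shear strength acting along the arc:
Arc length L_a = R·θ = 19.1·(74.6°·π/180) = 19.1·1.3020 = 24.87 m
M_R = c_u·L_a·R = 44·24.87·19.1 = 20899.5 kN·m/m
M_D = W·d = 2732·6.97 = 19042.0 kN·m/m
FS = M_R / M_D = 20899.5 / 19042.0 = 1.098

FS = 1.10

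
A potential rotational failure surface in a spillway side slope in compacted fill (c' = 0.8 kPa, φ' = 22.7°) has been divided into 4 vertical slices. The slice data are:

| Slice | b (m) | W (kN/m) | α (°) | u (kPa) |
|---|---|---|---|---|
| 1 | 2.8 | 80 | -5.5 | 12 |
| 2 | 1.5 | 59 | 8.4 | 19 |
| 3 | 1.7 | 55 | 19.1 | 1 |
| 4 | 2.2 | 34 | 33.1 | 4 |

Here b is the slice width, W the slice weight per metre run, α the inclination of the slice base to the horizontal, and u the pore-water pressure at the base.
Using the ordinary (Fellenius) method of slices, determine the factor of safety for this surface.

FS = 1.79

Ordinary method of slices: FS = Σ[c'·Δl_i + (W_i cosα_i − u_i·Δl_i)·tanφ'] / Σ W_i sinα_i, with Δl_i = b_i / cosα_i.
Slice 1: Δl = 2.8/cos(-5.5°) = 2.813 m; N'_1 = 80·cos(-5.5°) − 12·2.813 = 45.9; c'Δl = 2.25; W sinα = -7.7
Slice 2: Δl = 1.5/cos8.4° = 1.516 m; N'_2 = 59·cos8.4° − 19·1.516 = 29.6; c'Δl = 1.21; W sinα = 8.6
Slice 3: Δl = 1.7/cos19.1° = 1.799 m; N'_3 = 55·cos19.1° − 1·1.799 = 50.2; c'Δl = 1.44; W sinα = 18.0
Slice 4: Δl = 2.2/cos33.1° = 2.626 m; N'_4 = 34·cos33.1° − 4·2.626 = 18.0; c'Δl = 2.10; W sinα = 18.6
Σc'Δl = 7.0 kN/m; ΣN' = 143.6 kN/m; ΣW sinα = 37.5 kN/m
Resisting = 7.0 + 143.6·tan22.7° = 7.0 + 60.1 = 67.1 kN/m
FS = 67.1 / 37.5 = 1.788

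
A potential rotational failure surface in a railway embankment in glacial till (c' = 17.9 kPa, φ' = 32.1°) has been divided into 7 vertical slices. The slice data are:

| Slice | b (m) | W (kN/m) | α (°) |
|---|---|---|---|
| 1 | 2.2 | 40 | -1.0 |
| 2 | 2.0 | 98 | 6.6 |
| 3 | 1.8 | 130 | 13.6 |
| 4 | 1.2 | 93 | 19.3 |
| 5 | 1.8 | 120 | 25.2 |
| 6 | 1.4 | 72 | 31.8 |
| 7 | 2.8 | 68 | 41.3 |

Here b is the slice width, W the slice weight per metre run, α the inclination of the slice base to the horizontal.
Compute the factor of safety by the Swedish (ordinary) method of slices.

Ordinary method of slices: FS = Σ[c'·Δl_i + (W_i cosα_i)·tanφ'] / Σ W_i sinα_i, with Δl_i = b_i / cosα_i.
Slice 1: Δl = 2.2/cos(-1.0°) = 2.200 m; N'_1 = 40·cos(-1.0°) = 40.0; c'Δl = 39.39; W sinα = -0.7
Slice 2: Δl = 2.0/cos6.6° = 2.013 m; N'_2 = 98·cos6.6° = 97.4; c'Δl = 36.04; W sinα = 11.3
Slice 3: Δl = 1.8/cos13.6° = 1.852 m; N'_3 = 130·cos13.6° = 126.4; c'Δl = 33.15; W sinα = 30.6
Slice 4: Δl = 1.2/cos19.3° = 1.271 m; N'_4 = 93·cos19.3° = 87.8; c'Δl = 22.76; W sinα = 30.7
Slice 5: Δl = 1.8/cos25.2° = 1.989 m; N'_5 = 120·cos25.2° = 108.6; c'Δl = 35.61; W sinα = 51.1
Slice 6: Δl = 1.4/cos31.8° = 1.647 m; N'_6 = 72·cos31.8° = 61.2; c'Δl = 29.49; W sinα = 37.9
Slice 7: Δl = 2.8/cos41.3° = 3.727 m; N'_7 = 68·cos41.3° = 51.1; c'Δl = 66.71; W sinα = 44.9
Σc'Δl = 263.1 kN/m; ΣN' = 572.3 kN/m; ΣW sinα = 205.8 kN/m
Resisting = 263.1 + 572.3·tan32.1° = 263.1 + 359.0 = 622.2 kN/m
FS = 622.2 / 205.8 = 3.023

FS = 3.02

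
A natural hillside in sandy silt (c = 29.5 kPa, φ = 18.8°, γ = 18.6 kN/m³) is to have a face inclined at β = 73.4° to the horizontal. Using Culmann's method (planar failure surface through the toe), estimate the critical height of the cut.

H_c = 13.68 m

Culmann's analysis gives the critical failure plane at α_cr = (β + φ)/2 = (73.4 + 18.8)/2 = 46.1°, and the critical height
H_c = (4c/γ) · sinβ cosφ / [1 − cos(β − φ)]
    = (4·29.5/18.6) · sin73.4°·cos18.8° / [1 − cos(54.6°)]
    = 6.344 · 0.9583·0.9466 / [1 − 0.5793]
    = 6.344 · 0.9072 / 0.4207
    = 13.68 m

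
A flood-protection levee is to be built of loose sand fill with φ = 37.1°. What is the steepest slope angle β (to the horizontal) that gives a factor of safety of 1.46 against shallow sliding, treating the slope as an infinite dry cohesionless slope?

For an infinite dry cohesionless slope FS = tanφ/tanβ, so tanβ = tanφ / FS.
tanβ = tan37.1° / 1.46 = 0.7563 / 1.46 = 0.5180
β = arctan(0.5180) = 27.38°

β = 27.4°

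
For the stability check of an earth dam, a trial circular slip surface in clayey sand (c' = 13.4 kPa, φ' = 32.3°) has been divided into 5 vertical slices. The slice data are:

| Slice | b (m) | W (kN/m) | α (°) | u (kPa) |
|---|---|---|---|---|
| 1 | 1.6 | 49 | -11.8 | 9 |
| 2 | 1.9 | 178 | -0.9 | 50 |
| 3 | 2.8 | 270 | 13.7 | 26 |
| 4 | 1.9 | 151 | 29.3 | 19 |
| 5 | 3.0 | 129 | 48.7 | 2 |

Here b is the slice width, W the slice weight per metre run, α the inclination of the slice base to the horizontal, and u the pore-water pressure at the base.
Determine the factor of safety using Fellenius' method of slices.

FS = 2.13

Ordinary method of slices: FS = Σ[c'·Δl_i + (W_i cosα_i − u_i·Δl_i)·tanφ'] / Σ W_i sinα_i, with Δl_i = b_i / cosα_i.
Slice 1: Δl = 1.6/cos(-11.8°) = 1.635 m; N'_1 = 49·cos(-11.8°) − 9·1.635 = 33.3; c'Δl = 21.90; W sinα = -10.0
Slice 2: Δl = 1.9/cos(-0.9°) = 1.900 m; N'_2 = 178·cos(-0.9°) − 50·1.900 = 83.0; c'Δl = 25.46; W sinα = -2.8
Slice 3: Δl = 2.8/cos13.7° = 2.882 m; N'_3 = 270·cos13.7° − 26·2.882 = 187.4; c'Δl = 38.62; W sinα = 63.9
Slice 4: Δl = 1.9/cos29.3° = 2.179 m; N'_4 = 151·cos29.3° − 19·2.179 = 90.3; c'Δl = 29.19; W sinα = 73.9
Slice 5: Δl = 3.0/cos48.7° = 4.545 m; N'_5 = 129·cos48.7° − 2·4.545 = 76.0; c'Δl = 60.91; W sinα = 96.9
Σc'Δl = 176.1 kN/m; ΣN' = 469.9 kN/m; ΣW sinα = 221.9 kN/m
Resisting = 176.1 + 469.9·tan32.3° = 176.1 + 297.1 = 473.2 kN/m
FS = 473.2 / 221.9 = 2.132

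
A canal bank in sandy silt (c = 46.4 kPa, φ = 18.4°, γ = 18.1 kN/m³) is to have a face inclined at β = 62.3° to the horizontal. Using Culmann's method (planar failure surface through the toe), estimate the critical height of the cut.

Culmann's analysis gives the critical failure plane at α_cr = (β + φ)/2 = (62.3 + 18.4)/2 = 40.3°, and the critical height
H_c = (4c/γ) · sinβ cosφ / [1 − cos(β − φ)]
    = (4·46.4/18.1) · sin62.3°·cos18.4° / [1 − cos(43.9°)]
    = 10.254 · 0.8854·0.9489 / [1 − 0.7206]
    = 10.254 · 0.8401 / 0.2794
    = 30.83 m

H_c = 30.83 m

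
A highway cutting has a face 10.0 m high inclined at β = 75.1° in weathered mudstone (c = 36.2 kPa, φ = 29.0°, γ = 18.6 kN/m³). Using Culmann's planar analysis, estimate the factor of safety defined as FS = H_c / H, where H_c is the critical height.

H_c = (4c/γ) · sinβ cosφ / [1 − cos(β − φ)]
    = (4·36.2/18.6) · sin75.1°·cos29.0° / [1 − cos46.1°]
    = 7.785 · 0.8452 / 0.3066 = 21.46 m
FS = H_c / H = 21.46 / 10.0 = 2.146

FS = 2.15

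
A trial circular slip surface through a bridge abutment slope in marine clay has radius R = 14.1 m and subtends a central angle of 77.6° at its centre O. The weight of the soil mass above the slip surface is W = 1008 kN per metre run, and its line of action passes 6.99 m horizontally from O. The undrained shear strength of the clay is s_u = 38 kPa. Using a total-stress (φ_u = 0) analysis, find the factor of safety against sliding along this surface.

Taking moments about the centre O, the resisting moment is provided by the undrained shear strength acting along the arc:
Arc length L_a = R·θ = 14.1·(77.6°·π/180) = 14.1·1.3544 = 19.10 m
M_R = s_u·L_a·R = 38·19.10·14.1 = 10232.0 kN·m/m
M_D = W·d = 1008·6.99 = 7045.9 kN·m/m
FS = M_R / M_D = 10232.0 / 7045.9 = 1.452

FS = 1.45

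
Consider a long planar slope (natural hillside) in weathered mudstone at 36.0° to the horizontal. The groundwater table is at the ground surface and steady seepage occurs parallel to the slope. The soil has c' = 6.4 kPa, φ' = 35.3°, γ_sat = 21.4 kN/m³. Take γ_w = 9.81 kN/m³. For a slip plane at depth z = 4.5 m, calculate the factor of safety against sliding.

FS = 0.67

With seepage parallel to the slope and the water table at the surface, the effective normal stress on the slip plane uses the buoyant unit weight γ' = γ_sat − γ_w while the driving shear stress uses γ_sat:
FS = [c' + γ' z cos²β tanφ'] / [γ_sat z sinβ cosβ]
γ' = 21.4 − 9.81 = 11.59 kN/m³
Numerator = 6.4 + 11.59·4.5·cos²36.0°·tan35.3° = 6.4 + 11.59·4.5·0.6545·0.7080 = 30.570 kPa
Denominator = 21.4·4.5·sin36.0°·cos36.0° = 21.4·4.5·0.5878·0.8090 = 45.793 kPa
FS = 30.570 / 45.793 = 0.668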